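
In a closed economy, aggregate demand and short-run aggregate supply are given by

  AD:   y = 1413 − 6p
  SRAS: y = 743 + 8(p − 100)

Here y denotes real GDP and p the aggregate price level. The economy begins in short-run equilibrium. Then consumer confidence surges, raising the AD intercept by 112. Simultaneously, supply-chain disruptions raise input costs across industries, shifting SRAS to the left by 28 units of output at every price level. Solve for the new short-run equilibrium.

After both shocks: AD is y = 1525 − 6p and SRAS is y = 8p − 85.
Setting them equal: 1610 = 14p, so p = 115.
y = 1525 − 6·115 = 835.

p = 115, y = 835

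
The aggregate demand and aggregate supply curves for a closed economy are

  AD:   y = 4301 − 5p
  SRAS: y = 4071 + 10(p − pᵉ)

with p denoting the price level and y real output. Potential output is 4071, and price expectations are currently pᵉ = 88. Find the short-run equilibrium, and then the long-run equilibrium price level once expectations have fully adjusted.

Short run: p = 74, y = 3931. Long run: p = 46.

Short run: with pᵉ = 88, SRAS is y = 3191 + 10p. Setting AD = SRAS gives 1110 = 15p, so p = 74 and y = 4301 − 5·74 = 3931.
Output 3931 is below potential 4071, so over time expected prices fall and SRAS shifts right until y returns to 4071.
Long run: y = 4071 on the AD curve gives 4071 = 4301 − 5p, so p = 46.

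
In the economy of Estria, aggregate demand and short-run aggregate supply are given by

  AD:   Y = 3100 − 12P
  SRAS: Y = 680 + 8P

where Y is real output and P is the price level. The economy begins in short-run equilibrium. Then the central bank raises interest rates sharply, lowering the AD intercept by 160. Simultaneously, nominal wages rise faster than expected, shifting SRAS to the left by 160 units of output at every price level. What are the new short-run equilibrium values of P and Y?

P = 121, Y = 1488

After both shocks: AD is Y = 2940 − 12P and SRAS is Y = 520 + 8P.
Setting them equal: 2420 = 20P, so P = 121.
Y = 2940 − 12·121 = 1488.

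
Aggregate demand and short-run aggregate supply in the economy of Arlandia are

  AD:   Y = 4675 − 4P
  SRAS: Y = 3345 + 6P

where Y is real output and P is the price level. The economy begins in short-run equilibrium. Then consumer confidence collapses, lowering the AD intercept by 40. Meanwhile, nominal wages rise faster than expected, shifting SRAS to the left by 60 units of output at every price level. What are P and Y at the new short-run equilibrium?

P = 135, Y = 4095

After both shocks: AD is Y = 4635 − 4P and SRAS is Y = 3285 + 6P.
Setting them equal: 1350 = 10P, so P = 135.
Y = 4635 − 4·135 = 4095.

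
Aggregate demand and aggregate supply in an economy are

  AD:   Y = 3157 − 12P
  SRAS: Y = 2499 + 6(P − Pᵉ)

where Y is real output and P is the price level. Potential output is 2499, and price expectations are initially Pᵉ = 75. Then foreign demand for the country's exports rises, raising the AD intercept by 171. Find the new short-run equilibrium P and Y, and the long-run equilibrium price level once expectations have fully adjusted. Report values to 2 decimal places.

AD shifts right: new AD is Y = 3328 − 12P. With Pᵉ = 75, SRAS is Y = 2049 + 6P.
Short run: 3328 − 12P = 2049 + 6P gives 1279 = 18P, so P = 71.06 and Y = 3328 − 12P = 2475.33.
Y = 2475.33 is below potential 2499; expectations adjust and SRAS shifts right until Y = 2499.
Long run: on the new AD curve, 2499 = 3328 − 12P gives P = 69.08.

Short run: P = 71.06, Y = 2475.33. Long run: P = 69.08.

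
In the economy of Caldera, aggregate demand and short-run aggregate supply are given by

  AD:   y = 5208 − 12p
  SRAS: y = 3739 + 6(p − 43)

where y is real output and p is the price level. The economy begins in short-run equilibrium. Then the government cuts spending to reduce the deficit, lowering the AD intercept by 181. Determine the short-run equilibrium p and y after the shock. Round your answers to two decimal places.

p = 85.89, y = 3996.33

This is a negative demand shock: AD shifts left.
New AD: y = 5027 − 12p.
SRAS can be written y = 3481 + 6p.
Set AD = SRAS: 5027 − 12p = 3481 + 6p, so 1546 = 18p and p = 85.89.
Substituting into AD, y = 3996.33.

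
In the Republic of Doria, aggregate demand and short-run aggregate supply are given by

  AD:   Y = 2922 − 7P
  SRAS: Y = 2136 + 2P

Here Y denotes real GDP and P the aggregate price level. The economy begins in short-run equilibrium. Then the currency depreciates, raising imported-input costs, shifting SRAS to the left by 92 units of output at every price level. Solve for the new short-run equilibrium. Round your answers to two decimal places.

P = 97.56, Y = 2239.11

This is a negative supply shock: SRAS shifts left.
New SRAS: Y = 2044 + 2P.
Set AD = SRAS: 2922 − 7P = 2044 + 2P, so 878 = 9P and P = 97.56.
Substituting into AD, Y = 2239.11.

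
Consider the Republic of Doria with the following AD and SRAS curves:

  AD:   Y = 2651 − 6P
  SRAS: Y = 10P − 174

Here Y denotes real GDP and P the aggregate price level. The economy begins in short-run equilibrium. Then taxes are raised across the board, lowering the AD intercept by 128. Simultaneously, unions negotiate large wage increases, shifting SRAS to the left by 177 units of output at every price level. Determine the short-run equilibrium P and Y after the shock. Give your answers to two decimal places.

After both shocks: AD is Y = 2523 − 6P and SRAS is Y = 10P − 351.
Setting them equal: 2874 = 16P, so P = 179.63.
Substituting into AD, Y = 1445.25.

P = 179.63, Y = 1445.25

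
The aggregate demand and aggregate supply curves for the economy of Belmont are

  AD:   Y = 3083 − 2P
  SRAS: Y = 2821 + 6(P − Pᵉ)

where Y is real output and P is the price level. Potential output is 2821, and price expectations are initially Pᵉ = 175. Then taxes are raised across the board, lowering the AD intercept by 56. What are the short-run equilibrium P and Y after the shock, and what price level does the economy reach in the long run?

AD shifts left: new AD is Y = 3027 − 2P. With Pᵉ = 175, SRAS is Y = 1771 + 6P.
Short run: 3027 − 2P = 1771 + 6P gives 1256 = 8P, so P = 157 and Y = 3027 − 2·157 = 2713.
Y = 2713 is below potential 2821; expectations adjust and SRAS shifts right until Y = 2821.
Long run: on the new AD curve, 2821 = 3027 − 2P gives P = 103.

Short run: P = 157, Y = 2713. Long run: P = 103.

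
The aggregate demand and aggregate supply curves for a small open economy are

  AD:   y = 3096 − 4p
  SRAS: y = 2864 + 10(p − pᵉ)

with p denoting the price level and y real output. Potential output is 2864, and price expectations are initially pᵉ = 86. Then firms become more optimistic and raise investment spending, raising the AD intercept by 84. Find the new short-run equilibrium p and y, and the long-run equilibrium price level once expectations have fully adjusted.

AD shifts right: new AD is y = 3180 − 4p. With pᵉ = 86, SRAS is y = 2004 + 10p.
Short run: 3180 − 4p = 2004 + 10p gives 1176 = 14p, so p = 84 and y = 3180 − 4·84 = 2844.
y = 2844 is below potential 2864; expectations adjust and SRAS shifts right until y = 2864.
Long run: on the new AD curve, 2864 = 3180 − 4p gives p = 79.

Short run: p = 84, y = 2844. Long run: p = 79.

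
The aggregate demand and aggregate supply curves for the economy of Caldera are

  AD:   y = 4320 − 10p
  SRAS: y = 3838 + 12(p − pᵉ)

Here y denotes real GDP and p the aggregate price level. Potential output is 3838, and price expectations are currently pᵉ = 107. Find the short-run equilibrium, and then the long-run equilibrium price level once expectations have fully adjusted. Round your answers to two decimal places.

Short run: with pᵉ = 107, SRAS is y = 2554 + 12p. Setting AD = SRAS gives 1766 = 22p, so p = 80.27 and y = 4320 − 10p = 3517.27.
Output 3517.27 is below potential 3838, so over time expected prices fall and SRAS shifts right until y returns to 3838.
Long run: y = 3838 on the AD curve gives 3838 = 4320 − 10p, so p = 48.20.

Short run: p = 80.27, y = 3517.27. Long run: p = 48.20.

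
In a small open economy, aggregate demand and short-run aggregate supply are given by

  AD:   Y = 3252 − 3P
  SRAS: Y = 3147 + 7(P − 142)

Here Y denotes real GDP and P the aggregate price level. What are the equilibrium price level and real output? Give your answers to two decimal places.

Write SRAS as Y = 3147 + 7P − 994 = 2153 + 7P.
Set AD = SRAS: 3252 − 3P = 2153 + 7P, so 1099 = 10P and P = 109.90.
Substituting into AD, Y = 3252 − 3P = 2922.30.

P = 109.90, Y = 2922.30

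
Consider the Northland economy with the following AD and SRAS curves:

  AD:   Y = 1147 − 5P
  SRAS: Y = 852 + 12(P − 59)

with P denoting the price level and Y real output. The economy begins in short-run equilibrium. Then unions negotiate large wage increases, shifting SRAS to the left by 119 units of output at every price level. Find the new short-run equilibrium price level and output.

P = 66, Y = 817

This is a negative supply shock: SRAS shifts left.
New SRAS: Y = 25 + 12P.
Set AD = SRAS: 1147 − 5P = 25 + 12P, so 1122 = 17P and P = 66.
Y = 1147 − 5·66 = 817.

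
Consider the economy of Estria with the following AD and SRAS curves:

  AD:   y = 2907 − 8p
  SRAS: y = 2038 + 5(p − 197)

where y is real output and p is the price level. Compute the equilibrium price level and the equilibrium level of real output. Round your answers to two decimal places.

p = 142.62, y = 1766.08

Write SRAS as y = 2038 + 5p − 985 = 1053 + 5p.
Set AD = SRAS: 2907 − 8p = 1053 + 5p, so 1854 = 13p and p = 142.62.
Substituting into AD, y = 2907 − 8p = 1766.08.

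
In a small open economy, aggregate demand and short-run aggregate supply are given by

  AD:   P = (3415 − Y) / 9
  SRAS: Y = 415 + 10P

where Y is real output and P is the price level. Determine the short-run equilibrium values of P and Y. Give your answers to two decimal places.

Rearrange AD to Y = 3415 − 9P.
Set AD = SRAS: 3415 − 9P = 415 + 10P, so 3000 = 19P and P = 157.89.
Substituting into AD, Y = 3415 − 9P = 1993.95.

P = 157.89, Y = 1993.95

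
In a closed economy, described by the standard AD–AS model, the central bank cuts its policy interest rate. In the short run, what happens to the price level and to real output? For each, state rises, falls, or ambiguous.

Price level: rises; output: rises

This is a positive demand shock: AD shifts right.
Moving along the upward-sloping SRAS curve, P rises and Y rises.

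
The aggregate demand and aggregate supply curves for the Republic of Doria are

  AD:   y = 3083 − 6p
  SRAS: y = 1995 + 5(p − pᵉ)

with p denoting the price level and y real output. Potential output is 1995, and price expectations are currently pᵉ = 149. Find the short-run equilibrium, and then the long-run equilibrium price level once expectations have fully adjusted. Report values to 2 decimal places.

Short run: p = 166.64, y = 2083.18. Long run: p = 181.33.

Short run: with pᵉ = 149, SRAS is y = 1250 + 5p. Setting AD = SRAS gives 1833 = 11p, so p = 166.64 and y = 3083 − 6p = 2083.18.
Output 2083.18 is above potential 1995, so over time expected prices rise and SRAS shifts left until y returns to 1995.
Long run: y = 1995 on the AD curve gives 1995 = 3083 − 6p, so p = 181.33.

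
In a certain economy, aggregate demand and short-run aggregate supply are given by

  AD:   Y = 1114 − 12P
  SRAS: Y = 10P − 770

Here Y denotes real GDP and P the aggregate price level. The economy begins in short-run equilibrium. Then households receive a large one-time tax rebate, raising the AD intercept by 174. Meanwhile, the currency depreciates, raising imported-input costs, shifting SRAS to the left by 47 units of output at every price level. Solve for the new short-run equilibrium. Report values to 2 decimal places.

After both shocks: AD is Y = 1288 − 12P and SRAS is Y = 10P − 817.
Setting them equal: 2105 = 22P, so P = 95.68.
Substituting into AD, Y = 139.82.

P = 95.68, Y = 139.82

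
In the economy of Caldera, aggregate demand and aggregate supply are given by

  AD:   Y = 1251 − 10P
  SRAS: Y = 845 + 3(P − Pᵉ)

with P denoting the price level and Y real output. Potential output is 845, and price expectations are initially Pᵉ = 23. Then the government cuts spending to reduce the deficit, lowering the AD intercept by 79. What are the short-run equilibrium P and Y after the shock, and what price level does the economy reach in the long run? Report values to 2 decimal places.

AD shifts left: new AD is Y = 1172 − 10P. With Pᵉ = 23, SRAS is Y = 776 + 3P.
Short run: 1172 − 10P = 776 + 3P gives 396 = 13P, so P = 30.46 and Y = 1172 − 10P = 867.38.
Y = 867.38 is above potential 845; expectations adjust and SRAS shifts left until Y = 845.
Long run: on the new AD curve, 845 = 1172 − 10P gives P = 32.70.

Short run: P = 30.46, Y = 867.38. Long run: P = 32.70.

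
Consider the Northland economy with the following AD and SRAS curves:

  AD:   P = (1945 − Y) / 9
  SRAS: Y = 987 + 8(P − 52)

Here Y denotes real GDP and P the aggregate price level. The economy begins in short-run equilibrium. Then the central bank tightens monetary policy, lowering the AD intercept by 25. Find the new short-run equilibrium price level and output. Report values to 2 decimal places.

P = 79.35, Y = 1205.82

This is a negative demand shock: AD shifts left.
New AD: Y = 1920 − 9P.
SRAS can be written Y = 571 + 8P.
Set AD = SRAS: 1920 − 9P = 571 + 8P, so 1349 = 17P and P = 79.35.
Substituting into AD, Y = 1205.82.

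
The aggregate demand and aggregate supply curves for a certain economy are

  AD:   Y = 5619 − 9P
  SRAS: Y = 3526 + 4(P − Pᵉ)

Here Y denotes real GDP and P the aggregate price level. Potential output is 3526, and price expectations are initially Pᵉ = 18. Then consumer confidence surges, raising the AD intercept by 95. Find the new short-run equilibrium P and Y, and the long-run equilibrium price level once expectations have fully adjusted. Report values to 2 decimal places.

Short run: P = 173.85, Y = 4149.38. Long run: P = 243.11.

AD shifts right: new AD is Y = 5714 − 9P. With Pᵉ = 18, SRAS is Y = 3454 + 4P.
Short run: 5714 − 9P = 3454 + 4P gives 2260 = 13P, so P = 173.85 and Y = 5714 − 9P = 4149.38.
Y = 4149.38 is above potential 3526; expectations adjust and SRAS shifts left until Y = 3526.
Long run: on the new AD curve, 3526 = 5714 − 9P gives P = 243.11.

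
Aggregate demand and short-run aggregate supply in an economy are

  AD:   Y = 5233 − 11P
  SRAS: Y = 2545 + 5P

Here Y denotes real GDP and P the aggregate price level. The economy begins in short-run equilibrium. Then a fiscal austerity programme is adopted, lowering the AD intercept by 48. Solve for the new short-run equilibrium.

This is a negative demand shock: AD shifts left.
New AD: Y = 5185 − 11P.
Set AD = SRAS: 5185 − 11P = 2545 + 5P, so 2640 = 16P and P = 165.
Y = 5185 − 11·165 = 3370.

P = 165, Y = 3370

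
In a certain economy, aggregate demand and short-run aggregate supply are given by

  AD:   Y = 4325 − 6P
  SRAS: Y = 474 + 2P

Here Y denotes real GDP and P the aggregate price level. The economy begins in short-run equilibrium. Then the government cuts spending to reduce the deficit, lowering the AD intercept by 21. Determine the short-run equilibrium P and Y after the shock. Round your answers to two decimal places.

P = 478.75, Y = 1431.50

This is a negative demand shock: AD shifts left.
New AD: Y = 4304 − 6P.
Set AD = SRAS: 4304 − 6P = 474 + 2P, so 3830 = 8P and P = 478.75.
Substituting into AD, Y = 1431.50.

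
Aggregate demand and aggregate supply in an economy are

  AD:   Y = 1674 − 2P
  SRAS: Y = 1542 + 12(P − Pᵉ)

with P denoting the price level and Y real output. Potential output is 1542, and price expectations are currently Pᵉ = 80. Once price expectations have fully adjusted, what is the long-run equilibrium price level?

Long-run P = 66

Short run: with Pᵉ = 80, SRAS is Y = 582 + 12P. Setting AD = SRAS gives 1092 = 14P, so P = 78 and Y = 1674 − 2·78 = 1518.
Output 1518 is below potential 1542, so over time expected prices fall and SRAS shifts right until Y returns to 1542.
Long run: Y = 1542 on the AD curve gives 1542 = 1674 − 2P, so P = 66.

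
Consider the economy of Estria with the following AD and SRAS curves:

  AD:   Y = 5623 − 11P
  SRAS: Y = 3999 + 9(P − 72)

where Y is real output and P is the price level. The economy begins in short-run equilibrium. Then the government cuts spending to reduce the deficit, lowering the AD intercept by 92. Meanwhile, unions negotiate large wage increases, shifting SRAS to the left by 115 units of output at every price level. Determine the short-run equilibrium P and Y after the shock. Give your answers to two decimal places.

P = 114.75, Y = 4268.75

After both shocks: AD is Y = 5531 − 11P and SRAS is Y = 3236 + 9P.
Setting them equal: 2295 = 20P, so P = 114.75.
Substituting into AD, Y = 4268.75.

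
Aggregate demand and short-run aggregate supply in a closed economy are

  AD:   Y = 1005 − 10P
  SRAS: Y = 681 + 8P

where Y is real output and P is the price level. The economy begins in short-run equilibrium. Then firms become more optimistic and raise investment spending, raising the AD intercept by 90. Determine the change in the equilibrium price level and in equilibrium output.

This is a positive demand shock: AD shifts right.
New AD: Y = 1095 − 10P.
Set AD = SRAS: 1095 − 10P = 681 + 8P, so 414 = 18P and P = 23.
Y = 1095 − 10·23 = 865.
Initially P = 18, Y = 825, so ΔP = +5 and ΔY = +40.

ΔP = +5, ΔY = +40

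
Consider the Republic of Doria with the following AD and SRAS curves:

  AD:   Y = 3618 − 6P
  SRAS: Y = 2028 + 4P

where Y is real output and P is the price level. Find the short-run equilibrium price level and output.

P = 159, Y = 2664

Set AD = SRAS: 3618 − 6P = 2028 + 4P, so 1590 = 10P and P = 159.
Then Y = 3618 − 6·159 = 2664.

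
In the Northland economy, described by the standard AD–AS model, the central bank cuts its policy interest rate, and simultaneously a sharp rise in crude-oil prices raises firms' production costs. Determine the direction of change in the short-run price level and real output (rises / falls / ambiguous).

The first event is a positive demand shock: AD shifts right, which by itself pushes P up and Y up.
The second is an adverse supply shock: SRAS shifts left, which by itself pushes P up and Y down.
Both shocks push P up, so P rises. The two shocks push Y in opposite directions, so the effect on Y is ambiguous.

Price level: rises; output: ambiguous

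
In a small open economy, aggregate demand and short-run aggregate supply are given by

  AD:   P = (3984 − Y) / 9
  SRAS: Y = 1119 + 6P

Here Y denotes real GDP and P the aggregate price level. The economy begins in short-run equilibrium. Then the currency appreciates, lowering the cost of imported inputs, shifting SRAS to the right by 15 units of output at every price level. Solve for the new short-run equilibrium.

This is a positive supply shock: SRAS shifts right.
New SRAS: Y = 1134 + 6P.
Set AD = SRAS: 3984 − 9P = 1134 + 6P, so 2850 = 15P and P = 190.
Y = 3984 − 9·190 = 2274.

P = 190, Y = 2274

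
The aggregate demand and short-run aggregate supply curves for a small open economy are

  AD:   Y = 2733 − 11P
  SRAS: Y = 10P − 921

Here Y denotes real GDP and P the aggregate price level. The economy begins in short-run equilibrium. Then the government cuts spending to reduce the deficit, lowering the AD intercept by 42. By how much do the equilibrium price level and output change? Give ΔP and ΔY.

ΔP = -2, ΔY = -20

This is a negative demand shock: AD shifts left.
New AD: Y = 2691 − 11P.
Set AD = SRAS: 2691 − 11P = 10P − 921, so 3612 = 21P and P = 172.
Y = 2691 − 11·172 = 799.
Initially P = 174, Y = 819, so ΔP = -2 and ΔY = -20.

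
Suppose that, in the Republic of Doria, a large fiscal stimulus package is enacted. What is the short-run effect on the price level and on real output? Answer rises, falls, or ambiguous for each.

This is a positive demand shock: AD shifts right.
Moving along the upward-sloping SRAS curve, P rises and Y rises.

Price level: rises; output: rises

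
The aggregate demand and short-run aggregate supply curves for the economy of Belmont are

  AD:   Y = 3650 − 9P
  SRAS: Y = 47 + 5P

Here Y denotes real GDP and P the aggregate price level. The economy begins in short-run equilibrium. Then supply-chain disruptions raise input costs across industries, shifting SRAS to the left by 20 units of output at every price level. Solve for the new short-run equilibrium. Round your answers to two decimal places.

This is a negative supply shock: SRAS shifts left.
New SRAS: Y = 27 + 5P.
Set AD = SRAS: 3650 − 9P = 27 + 5P, so 3623 = 14P and P = 258.79.
Substituting into AD, Y = 1320.93.

P = 258.79, Y = 1320.93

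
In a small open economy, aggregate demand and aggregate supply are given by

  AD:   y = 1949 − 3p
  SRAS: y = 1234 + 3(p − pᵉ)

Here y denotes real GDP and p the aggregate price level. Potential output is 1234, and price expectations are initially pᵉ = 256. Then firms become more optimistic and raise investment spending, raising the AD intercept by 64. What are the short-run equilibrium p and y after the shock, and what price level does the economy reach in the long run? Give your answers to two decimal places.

AD shifts right: new AD is y = 2013 − 3p. With pᵉ = 256, SRAS is y = 466 + 3p.
Short run: 2013 − 3p = 466 + 3p gives 1547 = 6p, so p = 257.83 and y = 2013 − 3p = 1239.50.
y = 1239.50 is above potential 1234; expectations adjust and SRAS shifts left until y = 1234.
Long run: on the new AD curve, 1234 = 2013 − 3p gives p = 259.67.

Short run: p = 257.83, y = 1239.50. Long run: p = 259.67.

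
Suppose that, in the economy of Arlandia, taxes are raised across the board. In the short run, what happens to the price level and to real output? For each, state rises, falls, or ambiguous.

Price level: falls; output: falls

This is a negative demand shock: AD shifts left.
Moving along the upward-sloping SRAS curve, P falls and Y falls.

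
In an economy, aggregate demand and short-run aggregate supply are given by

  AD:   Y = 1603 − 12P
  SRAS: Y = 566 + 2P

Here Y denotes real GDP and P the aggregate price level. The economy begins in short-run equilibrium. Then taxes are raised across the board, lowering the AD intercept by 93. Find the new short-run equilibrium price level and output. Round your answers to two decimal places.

This is a negative demand shock: AD shifts left.
New AD: Y = 1510 − 12P.
Set AD = SRAS: 1510 − 12P = 566 + 2P, so 944 = 14P and P = 67.43.
Substituting into AD, Y = 700.86.

P = 67.43, Y = 700.86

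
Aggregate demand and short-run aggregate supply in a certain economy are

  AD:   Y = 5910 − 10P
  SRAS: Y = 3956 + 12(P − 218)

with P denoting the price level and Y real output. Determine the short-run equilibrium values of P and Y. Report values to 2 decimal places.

P = 207.73, Y = 3832.73

Write SRAS as Y = 3956 + 12P − 2616 = 1340 + 12P.
Set AD = SRAS: 5910 − 10P = 1340 + 12P, so 4570 = 22P and P = 207.73.
Substituting into AD, Y = 5910 − 10P = 3832.73.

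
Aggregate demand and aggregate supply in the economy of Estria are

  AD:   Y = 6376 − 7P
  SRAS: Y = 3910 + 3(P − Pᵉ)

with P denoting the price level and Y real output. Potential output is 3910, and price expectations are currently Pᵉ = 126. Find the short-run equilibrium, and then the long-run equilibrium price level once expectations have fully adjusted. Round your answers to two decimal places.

Short run: P = 284.40, Y = 4385.20. Long run: P = 352.29.

Short run: with Pᵉ = 126, SRAS is Y = 3532 + 3P. Setting AD = SRAS gives 2844 = 10P, so P = 284.40 and Y = 6376 − 7P = 4385.20.
Output 4385.20 is above potential 3910, so over time expected prices rise and SRAS shifts left until Y returns to 3910.
Long run: Y = 3910 on the AD curve gives 3910 = 6376 − 7P, so P = 352.29.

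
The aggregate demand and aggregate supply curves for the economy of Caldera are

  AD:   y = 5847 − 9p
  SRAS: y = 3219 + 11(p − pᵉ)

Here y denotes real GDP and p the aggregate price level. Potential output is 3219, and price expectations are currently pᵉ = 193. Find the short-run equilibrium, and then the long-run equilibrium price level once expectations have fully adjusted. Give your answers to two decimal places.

Short run: with pᵉ = 193, SRAS is y = 1096 + 11p. Setting AD = SRAS gives 4751 = 20p, so p = 237.55 and y = 5847 − 9p = 3709.05.
Output 3709.05 is above potential 3219, so over time expected prices rise and SRAS shifts left until y returns to 3219.
Long run: y = 3219 on the AD curve gives 3219 = 5847 − 9p, so p = 292.00.

Short run: p = 237.55, y = 3709.05. Long run: p = 292.00.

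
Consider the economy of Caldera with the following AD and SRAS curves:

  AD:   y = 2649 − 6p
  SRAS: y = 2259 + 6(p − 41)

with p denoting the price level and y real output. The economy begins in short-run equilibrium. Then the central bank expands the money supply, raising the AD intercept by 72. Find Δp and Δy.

This is a positive demand shock: AD shifts right.
New AD: y = 2721 − 6p.
SRAS can be written y = 2013 + 6p.
Set AD = SRAS: 2721 − 6p = 2013 + 6p, so 708 = 12p and p = 59.
y = 2721 − 6·59 = 2367.
Initially p = 53, y = 2331, so Δp = +6 and Δy = +36.

Δp = +6, Δy = +36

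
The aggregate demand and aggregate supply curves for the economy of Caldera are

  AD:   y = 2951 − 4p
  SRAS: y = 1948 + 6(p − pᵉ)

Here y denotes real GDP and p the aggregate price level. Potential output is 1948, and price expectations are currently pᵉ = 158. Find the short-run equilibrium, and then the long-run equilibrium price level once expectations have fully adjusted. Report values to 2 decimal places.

Short run: p = 195.10, y = 2170.60. Long run: p = 250.75.

Short run: with pᵉ = 158, SRAS is y = 1000 + 6p. Setting AD = SRAS gives 1951 = 10p, so p = 195.10 and y = 2951 − 4p = 2170.60.
Output 2170.60 is above potential 1948, so over time expected prices rise and SRAS shifts left until y returns to 1948.
Long run: y = 1948 on the AD curve gives 1948 = 2951 − 4p, so p = 250.75.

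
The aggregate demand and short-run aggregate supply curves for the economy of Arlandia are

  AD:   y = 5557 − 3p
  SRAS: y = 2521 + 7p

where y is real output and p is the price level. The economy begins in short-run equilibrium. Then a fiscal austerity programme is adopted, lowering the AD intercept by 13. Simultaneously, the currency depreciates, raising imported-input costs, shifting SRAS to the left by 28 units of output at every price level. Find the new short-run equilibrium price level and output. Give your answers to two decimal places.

p = 305.10, y = 4628.70

After both shocks: AD is y = 5544 − 3p and SRAS is y = 2493 + 7p.
Setting them equal: 3051 = 10p, so p = 305.10.
Substituting into AD, y = 4628.70.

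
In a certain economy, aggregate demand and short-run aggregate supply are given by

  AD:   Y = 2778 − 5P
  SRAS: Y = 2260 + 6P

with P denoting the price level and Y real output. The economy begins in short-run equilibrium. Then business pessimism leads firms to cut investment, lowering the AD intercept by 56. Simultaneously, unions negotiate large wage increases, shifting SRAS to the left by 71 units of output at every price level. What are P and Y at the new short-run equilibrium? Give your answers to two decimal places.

After both shocks: AD is Y = 2722 − 5P and SRAS is Y = 2189 + 6P.
Setting them equal: 533 = 11P, so P = 48.45.
Substituting into AD, Y = 2479.73.

P = 48.45, Y = 2479.73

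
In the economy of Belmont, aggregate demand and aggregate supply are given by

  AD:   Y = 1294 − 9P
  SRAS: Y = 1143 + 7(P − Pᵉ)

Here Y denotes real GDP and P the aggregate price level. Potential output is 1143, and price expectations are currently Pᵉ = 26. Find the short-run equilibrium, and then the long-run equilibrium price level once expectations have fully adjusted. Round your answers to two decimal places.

Short run: P = 20.81, Y = 1106.69. Long run: P = 16.78.

Short run: with Pᵉ = 26, SRAS is Y = 961 + 7P. Setting AD = SRAS gives 333 = 16P, so P = 20.81 and Y = 1294 − 9P = 1106.69.
Output 1106.69 is below potential 1143, so over time expected prices fall and SRAS shifts right until Y returns to 1143.
Long run: Y = 1143 on the AD curve gives 1143 = 1294 − 9P, so P = 16.78.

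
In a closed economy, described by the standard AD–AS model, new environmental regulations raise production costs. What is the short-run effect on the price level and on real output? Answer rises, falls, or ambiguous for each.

This is an adverse supply shock: SRAS shifts left.
Moving along the downward-sloping AD curve, P rises and Y falls.

Price level: rises; output: falls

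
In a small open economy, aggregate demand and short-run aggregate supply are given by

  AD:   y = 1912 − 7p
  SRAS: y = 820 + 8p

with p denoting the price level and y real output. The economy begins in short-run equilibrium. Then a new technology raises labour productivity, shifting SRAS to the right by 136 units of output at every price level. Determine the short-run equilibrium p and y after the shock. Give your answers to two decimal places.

This is a positive supply shock: SRAS shifts right.
New SRAS: y = 956 + 8p.
Set AD = SRAS: 1912 − 7p = 956 + 8p, so 956 = 15p and p = 63.73.
Substituting into AD, y = 1465.87.

p = 63.73, y = 1465.87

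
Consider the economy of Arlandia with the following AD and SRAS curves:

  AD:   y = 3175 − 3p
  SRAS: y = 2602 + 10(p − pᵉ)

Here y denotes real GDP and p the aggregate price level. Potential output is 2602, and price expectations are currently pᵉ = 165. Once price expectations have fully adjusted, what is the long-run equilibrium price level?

Short run: with pᵉ = 165, SRAS is y = 952 + 10p. Setting AD = SRAS gives 2223 = 13p, so p = 171 and y = 3175 − 3·171 = 2662.
Output 2662 is above potential 2602, so over time expected prices rise and SRAS shifts left until y returns to 2602.
Long run: y = 2602 on the AD curve gives 2602 = 3175 − 3p, so p = 191.

Long-run p = 191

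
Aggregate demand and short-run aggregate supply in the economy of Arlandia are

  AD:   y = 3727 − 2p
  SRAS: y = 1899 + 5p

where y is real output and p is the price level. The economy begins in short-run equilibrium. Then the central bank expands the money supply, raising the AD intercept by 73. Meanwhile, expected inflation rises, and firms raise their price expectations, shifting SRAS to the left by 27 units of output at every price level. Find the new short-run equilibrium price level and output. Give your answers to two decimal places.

p = 275.43, y = 3249.14

After both shocks: AD is y = 3800 − 2p and SRAS is y = 1872 + 5p.
Setting them equal: 1928 = 7p, so p = 275.43.
Substituting into AD, y = 3249.14.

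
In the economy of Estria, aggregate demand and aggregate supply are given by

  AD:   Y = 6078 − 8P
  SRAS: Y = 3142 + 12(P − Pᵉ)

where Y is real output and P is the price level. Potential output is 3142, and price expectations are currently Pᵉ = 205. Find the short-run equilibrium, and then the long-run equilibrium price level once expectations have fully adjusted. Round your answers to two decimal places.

Short run: P = 269.80, Y = 3919.60. Long run: P = 367.00.

Short run: with Pᵉ = 205, SRAS is Y = 682 + 12P. Setting AD = SRAS gives 5396 = 20P, so P = 269.80 and Y = 6078 − 8P = 3919.60.
Output 3919.60 is above potential 3142, so over time expected prices rise and SRAS shifts left until Y returns to 3142.
Long run: Y = 3142 on the AD curve gives 3142 = 6078 − 8P, so P = 367.00.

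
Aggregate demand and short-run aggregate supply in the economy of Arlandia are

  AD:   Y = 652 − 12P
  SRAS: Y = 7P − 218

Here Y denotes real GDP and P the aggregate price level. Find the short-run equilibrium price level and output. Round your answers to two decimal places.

Set AD = SRAS: 652 − 12P = 7P − 218, so 870 = 19P and P = 45.79.
Substituting into AD, Y = 652 − 12P = 102.53.

P = 45.79, Y = 102.53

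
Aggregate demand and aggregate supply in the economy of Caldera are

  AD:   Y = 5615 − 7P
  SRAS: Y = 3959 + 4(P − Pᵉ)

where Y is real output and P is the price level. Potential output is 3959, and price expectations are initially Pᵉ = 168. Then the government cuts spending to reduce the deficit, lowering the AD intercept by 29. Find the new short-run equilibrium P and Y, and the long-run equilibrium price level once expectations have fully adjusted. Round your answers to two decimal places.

AD shifts left: new AD is Y = 5586 − 7P. With Pᵉ = 168, SRAS is Y = 3287 + 4P.
Short run: 5586 − 7P = 3287 + 4P gives 2299 = 11P, so P = 209.00 and Y = 5586 − 7P = 4123.00.
Y = 4123.00 is above potential 3959; expectations adjust and SRAS shifts left until Y = 3959.
Long run: on the new AD curve, 3959 = 5586 − 7P gives P = 232.43.

Short run: P = 209.00, Y = 4123.00. Long run: P = 232.43.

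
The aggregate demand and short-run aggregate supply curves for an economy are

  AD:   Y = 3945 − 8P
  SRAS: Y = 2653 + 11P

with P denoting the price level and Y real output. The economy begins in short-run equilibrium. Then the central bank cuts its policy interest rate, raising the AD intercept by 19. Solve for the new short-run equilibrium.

This is a positive demand shock: AD shifts right.
New AD: Y = 3964 − 8P.
Set AD = SRAS: 3964 − 8P = 2653 + 11P, so 1311 = 19P and P = 69.
Y = 3964 − 8·69 = 3412.

P = 69, Y = 3412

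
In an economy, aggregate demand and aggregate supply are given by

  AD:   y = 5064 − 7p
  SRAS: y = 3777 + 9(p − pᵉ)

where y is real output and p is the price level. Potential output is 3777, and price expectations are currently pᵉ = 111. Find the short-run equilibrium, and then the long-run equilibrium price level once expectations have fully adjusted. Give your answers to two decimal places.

Short run: p = 142.88, y = 4063.88. Long run: p = 183.86.

Short run: with pᵉ = 111, SRAS is y = 2778 + 9p. Setting AD = SRAS gives 2286 = 16p, so p = 142.88 and y = 5064 − 7p = 4063.88.
Output 4063.88 is above potential 3777, so over time expected prices rise and SRAS shifts left until y returns to 3777.
Long run: y = 3777 on the AD curve gives 3777 = 5064 − 7p, so p = 183.86.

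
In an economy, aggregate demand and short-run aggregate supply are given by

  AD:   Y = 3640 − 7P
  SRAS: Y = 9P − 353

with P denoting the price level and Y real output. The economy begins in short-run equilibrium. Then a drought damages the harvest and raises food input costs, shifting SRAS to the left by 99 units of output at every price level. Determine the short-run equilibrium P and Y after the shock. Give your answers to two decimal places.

P = 255.75, Y = 1849.75

This is a negative supply shock: SRAS shifts left.
New SRAS: Y = 9P − 452.
Set AD = SRAS: 3640 − 7P = 9P − 452, so 4092 = 16P and P = 255.75.
Substituting into AD, Y = 1849.75.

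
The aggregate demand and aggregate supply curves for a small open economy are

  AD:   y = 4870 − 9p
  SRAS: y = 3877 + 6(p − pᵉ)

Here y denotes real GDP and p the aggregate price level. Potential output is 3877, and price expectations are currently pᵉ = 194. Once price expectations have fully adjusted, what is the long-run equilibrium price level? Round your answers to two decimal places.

Long-run p = 110.33

Short run: with pᵉ = 194, SRAS is y = 2713 + 6p. Setting AD = SRAS gives 2157 = 15p, so p = 143.80 and y = 4870 − 9p = 3575.80.
Output 3575.80 is below potential 3877, so over time expected prices fall and SRAS shifts right until y returns to 3877.
Long run: y = 3877 on the AD curve gives 3877 = 4870 − 9p, so p = 110.33.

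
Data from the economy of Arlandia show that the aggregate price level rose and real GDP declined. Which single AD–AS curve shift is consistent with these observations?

SRAS shifted left

P rose and Y fell. An AD shift moves P and Y in the same direction; an SRAS shift moves them in opposite directions.
Here P and Y moved in opposite directions, so the SRAS curve shifted.
Since Y fell, SRAS shifted left.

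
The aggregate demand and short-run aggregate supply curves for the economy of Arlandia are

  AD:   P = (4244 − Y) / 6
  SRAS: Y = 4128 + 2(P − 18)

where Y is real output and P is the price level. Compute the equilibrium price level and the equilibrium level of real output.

P = 19, Y = 4130

Write SRAS as Y = 4128 + 2P − 36 = 4092 + 2P.
Rearrange AD to Y = 4244 − 6P.
Set AD = SRAS: 4244 − 6P = 4092 + 2P, so 152 = 8P and P = 19.
Then Y = 4244 − 6·19 = 4130.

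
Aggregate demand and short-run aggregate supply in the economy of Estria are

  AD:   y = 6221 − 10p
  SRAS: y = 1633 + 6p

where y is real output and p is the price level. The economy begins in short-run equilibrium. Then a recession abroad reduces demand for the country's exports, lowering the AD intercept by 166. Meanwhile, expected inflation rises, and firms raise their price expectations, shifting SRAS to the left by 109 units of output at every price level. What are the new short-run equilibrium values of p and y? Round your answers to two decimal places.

p = 283.19, y = 3223.13

After both shocks: AD is y = 6055 − 10p and SRAS is y = 1524 + 6p.
Setting them equal: 4531 = 16p, so p = 283.19.
Substituting into AD, y = 3223.13.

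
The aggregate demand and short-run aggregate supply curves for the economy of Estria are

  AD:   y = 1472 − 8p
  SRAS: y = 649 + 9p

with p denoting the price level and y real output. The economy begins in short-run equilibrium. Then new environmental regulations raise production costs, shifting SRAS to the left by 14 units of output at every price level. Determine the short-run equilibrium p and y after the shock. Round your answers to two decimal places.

This is a negative supply shock: SRAS shifts left.
New SRAS: y = 635 + 9p.
Set AD = SRAS: 1472 − 8p = 635 + 9p, so 837 = 17p and p = 49.24.
Substituting into AD, y = 1078.12.

p = 49.24, y = 1078.12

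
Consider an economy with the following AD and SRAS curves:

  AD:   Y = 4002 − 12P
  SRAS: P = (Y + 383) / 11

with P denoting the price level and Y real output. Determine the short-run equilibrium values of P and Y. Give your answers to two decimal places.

P = 190.65, Y = 1714.17

Rearrange SRAS to Y = 11P − 383.
Set AD = SRAS: 4002 − 12P = 11P − 383, so 4385 = 23P and P = 190.65.
Substituting into AD, Y = 4002 − 12P = 1714.17.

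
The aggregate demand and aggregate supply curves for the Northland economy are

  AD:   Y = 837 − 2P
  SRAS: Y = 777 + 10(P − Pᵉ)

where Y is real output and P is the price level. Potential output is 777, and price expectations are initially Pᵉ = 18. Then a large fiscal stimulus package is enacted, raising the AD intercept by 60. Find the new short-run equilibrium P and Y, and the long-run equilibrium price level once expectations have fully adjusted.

AD shifts right: new AD is Y = 897 − 2P. With Pᵉ = 18, SRAS is Y = 597 + 10P.
Short run: 897 − 2P = 597 + 10P gives 300 = 12P, so P = 25 and Y = 897 − 2·25 = 847.
Y = 847 is above potential 777; expectations adjust and SRAS shifts left until Y = 777.
Long run: on the new AD curve, 777 = 897 − 2P gives P = 60.

Short run: P = 25, Y = 847. Long run: P = 60.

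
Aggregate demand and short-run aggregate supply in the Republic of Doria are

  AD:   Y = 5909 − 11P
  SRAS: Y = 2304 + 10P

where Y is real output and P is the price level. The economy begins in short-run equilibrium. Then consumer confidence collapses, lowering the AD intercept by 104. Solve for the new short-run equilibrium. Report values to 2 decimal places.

P = 166.71, Y = 3971.14

This is a negative demand shock: AD shifts left.
New AD: Y = 5805 − 11P.
Set AD = SRAS: 5805 − 11P = 2304 + 10P, so 3501 = 21P and P = 166.71.
Substituting into AD, Y = 3971.14.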